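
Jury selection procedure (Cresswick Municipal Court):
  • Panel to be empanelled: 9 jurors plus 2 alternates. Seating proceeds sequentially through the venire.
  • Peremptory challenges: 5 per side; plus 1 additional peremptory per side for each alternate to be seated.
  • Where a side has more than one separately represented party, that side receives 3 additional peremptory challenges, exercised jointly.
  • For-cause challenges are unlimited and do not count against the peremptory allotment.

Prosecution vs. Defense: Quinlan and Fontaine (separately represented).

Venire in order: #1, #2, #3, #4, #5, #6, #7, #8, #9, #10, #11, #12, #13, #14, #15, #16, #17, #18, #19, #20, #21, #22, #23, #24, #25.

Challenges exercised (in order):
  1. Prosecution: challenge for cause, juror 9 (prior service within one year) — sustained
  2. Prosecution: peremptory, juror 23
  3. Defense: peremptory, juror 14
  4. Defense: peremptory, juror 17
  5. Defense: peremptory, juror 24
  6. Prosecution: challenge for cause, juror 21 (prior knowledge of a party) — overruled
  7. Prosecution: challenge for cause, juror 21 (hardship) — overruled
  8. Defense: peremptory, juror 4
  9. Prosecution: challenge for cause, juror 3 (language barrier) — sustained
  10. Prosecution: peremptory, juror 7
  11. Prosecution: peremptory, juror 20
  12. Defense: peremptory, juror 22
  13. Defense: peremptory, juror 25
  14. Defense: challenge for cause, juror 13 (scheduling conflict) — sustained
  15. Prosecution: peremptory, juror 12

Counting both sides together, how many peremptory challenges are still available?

7

Prosecution allotment: 5 base + 1 × 2 alternates = 7. Defense allotment: 5 base + 1 × 2 alternates + 3 multi-party = 10.
Prosecution peremptories used: #23, #7, #20, #12 — 4 (for-cause on #9, #21, #21, #3 don't count).
Defense peremptories used: #14, #17, #24, #4, #22, #25 — 6 (the for-cause on #13 doesn't count).
Remaining: (7 − 4) + (10 − 6) = 7.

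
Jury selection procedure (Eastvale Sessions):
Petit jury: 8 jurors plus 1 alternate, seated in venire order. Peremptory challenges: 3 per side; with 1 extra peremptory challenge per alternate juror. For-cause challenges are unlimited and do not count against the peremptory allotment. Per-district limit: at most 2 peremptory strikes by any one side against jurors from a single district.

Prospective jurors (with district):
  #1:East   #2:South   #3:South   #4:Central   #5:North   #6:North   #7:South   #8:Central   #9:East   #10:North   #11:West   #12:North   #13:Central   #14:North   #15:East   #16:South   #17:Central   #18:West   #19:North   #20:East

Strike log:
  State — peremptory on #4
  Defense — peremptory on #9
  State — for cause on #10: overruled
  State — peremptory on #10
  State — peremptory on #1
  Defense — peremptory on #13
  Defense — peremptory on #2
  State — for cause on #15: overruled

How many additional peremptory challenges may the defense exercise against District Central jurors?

Defense peremptories so far: #9, #13, #2 — 3 of 4 used, 1 left overall.
Against District Central: #13 — 1 used; per-district cap 2 leaves 1.
Binding limit: min(1, 1) = 1.

1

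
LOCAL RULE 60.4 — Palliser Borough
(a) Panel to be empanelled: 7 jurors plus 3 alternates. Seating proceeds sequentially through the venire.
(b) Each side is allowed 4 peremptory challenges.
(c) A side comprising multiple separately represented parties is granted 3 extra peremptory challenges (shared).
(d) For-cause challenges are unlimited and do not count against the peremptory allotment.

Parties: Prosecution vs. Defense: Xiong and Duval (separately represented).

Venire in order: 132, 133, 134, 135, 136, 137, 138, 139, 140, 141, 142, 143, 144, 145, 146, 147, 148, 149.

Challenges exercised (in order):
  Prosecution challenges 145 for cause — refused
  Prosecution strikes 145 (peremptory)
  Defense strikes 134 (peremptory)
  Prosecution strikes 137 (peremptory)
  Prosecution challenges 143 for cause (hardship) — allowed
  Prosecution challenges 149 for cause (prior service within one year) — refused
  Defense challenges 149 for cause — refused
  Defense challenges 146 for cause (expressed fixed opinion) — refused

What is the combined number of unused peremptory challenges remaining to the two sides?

Prosecution allotment: 4. Defense allotment: 4 base + 3 multi-party = 7.
Prosecution peremptories used: #145, #137 — 2 (for-cause on #145, #143, #149 don't count).
Defense peremptories used: #134 — 1 (for-cause on #149, #146 don't count).
Remaining: (4 − 2) + (7 − 1) = 8.

8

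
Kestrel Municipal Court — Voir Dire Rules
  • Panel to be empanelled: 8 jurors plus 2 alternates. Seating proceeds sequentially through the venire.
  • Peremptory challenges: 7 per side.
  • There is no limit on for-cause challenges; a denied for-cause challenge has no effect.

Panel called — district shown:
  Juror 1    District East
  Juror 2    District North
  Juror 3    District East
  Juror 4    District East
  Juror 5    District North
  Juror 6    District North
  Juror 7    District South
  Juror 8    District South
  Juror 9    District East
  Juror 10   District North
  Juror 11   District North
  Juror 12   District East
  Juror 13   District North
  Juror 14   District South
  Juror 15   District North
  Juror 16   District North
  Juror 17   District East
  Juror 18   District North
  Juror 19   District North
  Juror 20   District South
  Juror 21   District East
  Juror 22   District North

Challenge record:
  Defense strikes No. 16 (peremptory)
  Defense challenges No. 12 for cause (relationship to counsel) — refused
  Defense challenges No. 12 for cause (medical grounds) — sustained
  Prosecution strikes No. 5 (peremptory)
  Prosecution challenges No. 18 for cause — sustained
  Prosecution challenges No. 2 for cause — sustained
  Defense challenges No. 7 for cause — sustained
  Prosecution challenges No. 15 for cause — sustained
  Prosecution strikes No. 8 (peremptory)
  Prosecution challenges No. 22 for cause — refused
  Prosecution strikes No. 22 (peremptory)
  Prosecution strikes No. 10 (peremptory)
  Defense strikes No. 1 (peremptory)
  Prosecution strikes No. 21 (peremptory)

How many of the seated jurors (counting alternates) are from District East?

4

Removed: #1, #2, #5, #7, #8, #10, #12, #15, #16, #18, #21, #22.
Seated (10 incl. alternates): #3, #4, #6, #9, #11, #13, #14, #17, #19, #20.
Of those, in District East: #3, #4, #9, #17 → 4.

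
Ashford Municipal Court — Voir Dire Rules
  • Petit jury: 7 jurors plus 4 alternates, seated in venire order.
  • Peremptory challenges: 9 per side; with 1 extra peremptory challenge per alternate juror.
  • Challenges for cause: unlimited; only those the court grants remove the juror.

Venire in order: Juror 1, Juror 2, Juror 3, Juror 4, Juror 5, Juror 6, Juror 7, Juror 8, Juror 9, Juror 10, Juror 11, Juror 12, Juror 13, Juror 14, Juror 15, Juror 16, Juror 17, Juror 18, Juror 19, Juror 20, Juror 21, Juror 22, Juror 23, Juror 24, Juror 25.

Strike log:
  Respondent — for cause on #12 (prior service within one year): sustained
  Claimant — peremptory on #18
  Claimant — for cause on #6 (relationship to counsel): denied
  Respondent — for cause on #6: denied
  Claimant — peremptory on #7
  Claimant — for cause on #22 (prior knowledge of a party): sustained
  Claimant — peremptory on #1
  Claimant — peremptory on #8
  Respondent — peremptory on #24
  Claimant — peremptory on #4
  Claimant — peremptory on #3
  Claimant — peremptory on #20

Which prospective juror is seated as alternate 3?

Removed: #1, #3, #4, #7, #8, #12, #18, #20, #22, #24. (#6 stays — for-cause denied.)
Filling seats in venire order through position 10: #2, #5, #6, #9, #10, #11, #13, #14, #15, #16.
So alternate 3 is #16.

16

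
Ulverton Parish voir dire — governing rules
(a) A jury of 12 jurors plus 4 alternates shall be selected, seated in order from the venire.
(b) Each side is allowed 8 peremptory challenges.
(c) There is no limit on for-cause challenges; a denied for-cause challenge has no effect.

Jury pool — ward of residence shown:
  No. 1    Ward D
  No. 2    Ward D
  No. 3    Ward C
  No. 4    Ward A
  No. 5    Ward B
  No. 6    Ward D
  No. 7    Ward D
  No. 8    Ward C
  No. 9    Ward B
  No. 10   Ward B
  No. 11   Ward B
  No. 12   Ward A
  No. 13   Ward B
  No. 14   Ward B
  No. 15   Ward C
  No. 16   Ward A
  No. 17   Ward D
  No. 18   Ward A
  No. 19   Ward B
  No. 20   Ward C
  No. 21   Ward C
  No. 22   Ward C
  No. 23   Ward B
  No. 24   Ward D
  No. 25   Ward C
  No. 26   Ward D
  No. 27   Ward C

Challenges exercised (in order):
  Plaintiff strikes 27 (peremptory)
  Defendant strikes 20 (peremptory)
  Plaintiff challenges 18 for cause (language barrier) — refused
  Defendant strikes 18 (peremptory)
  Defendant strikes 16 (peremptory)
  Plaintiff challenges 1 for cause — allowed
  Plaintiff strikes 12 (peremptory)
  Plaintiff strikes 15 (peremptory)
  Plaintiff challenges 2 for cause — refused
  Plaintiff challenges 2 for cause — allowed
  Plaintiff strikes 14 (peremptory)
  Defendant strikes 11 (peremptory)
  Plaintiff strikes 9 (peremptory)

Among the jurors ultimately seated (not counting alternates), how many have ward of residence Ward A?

1

Removed: #1, #2, #9, #11, #12, #14, #15, #16, #18, #20, #27.
Seated jurors 1–12: #3, #4, #5, #6, #7, #8, #10, #13, #17, #19, #21, #22 (alternates #23, #24, #25, #26 not counted).
Of those, in Ward A: #4 → 1.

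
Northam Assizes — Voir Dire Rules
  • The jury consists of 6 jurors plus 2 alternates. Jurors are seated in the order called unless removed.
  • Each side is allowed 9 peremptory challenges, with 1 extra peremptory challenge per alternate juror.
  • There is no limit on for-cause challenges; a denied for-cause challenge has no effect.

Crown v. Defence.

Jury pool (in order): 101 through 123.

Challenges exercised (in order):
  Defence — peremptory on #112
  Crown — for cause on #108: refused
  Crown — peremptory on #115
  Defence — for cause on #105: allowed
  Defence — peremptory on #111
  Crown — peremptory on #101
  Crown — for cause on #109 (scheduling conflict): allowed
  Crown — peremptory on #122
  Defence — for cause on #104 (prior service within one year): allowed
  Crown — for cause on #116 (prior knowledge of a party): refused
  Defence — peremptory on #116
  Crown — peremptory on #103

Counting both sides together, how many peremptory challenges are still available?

Crown allotment: 9 base + 1 × 2 alternates = 11. Defence allotment: 9 base + 1 × 2 alternates = 11.
Crown peremptories used: #115, #101, #122, #103 — 4 (for-cause on #108, #109, #116 don't count).
Defence peremptories used: #112, #111, #116 — 3 (for-cause on #105, #104 don't count).
Remaining: (11 − 4) + (11 − 3) = 15.

15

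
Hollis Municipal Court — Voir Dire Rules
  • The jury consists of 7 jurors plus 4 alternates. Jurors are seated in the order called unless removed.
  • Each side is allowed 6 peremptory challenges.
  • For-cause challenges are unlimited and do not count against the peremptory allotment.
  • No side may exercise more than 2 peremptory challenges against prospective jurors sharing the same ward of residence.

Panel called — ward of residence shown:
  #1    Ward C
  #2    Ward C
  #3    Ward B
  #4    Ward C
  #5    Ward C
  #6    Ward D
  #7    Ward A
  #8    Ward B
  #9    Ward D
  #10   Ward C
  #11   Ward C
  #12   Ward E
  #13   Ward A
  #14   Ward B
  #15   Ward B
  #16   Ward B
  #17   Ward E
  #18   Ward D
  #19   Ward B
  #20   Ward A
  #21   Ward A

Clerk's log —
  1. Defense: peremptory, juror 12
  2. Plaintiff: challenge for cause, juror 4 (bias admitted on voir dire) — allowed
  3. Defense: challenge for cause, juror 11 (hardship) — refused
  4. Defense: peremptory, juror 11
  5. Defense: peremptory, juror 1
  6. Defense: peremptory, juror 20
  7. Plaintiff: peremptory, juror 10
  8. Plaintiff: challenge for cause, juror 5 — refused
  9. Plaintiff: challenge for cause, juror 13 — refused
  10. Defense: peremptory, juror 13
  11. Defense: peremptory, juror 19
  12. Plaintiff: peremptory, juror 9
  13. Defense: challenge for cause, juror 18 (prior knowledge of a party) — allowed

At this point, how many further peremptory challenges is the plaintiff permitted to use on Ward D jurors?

1

Plaintiff peremptories so far: #10, #9 — 2 of 6 used, 4 left overall.
Against Ward D: #9 — 1 used; per-ward cap 2 leaves 1.
Binding limit: min(4, 1) = 1.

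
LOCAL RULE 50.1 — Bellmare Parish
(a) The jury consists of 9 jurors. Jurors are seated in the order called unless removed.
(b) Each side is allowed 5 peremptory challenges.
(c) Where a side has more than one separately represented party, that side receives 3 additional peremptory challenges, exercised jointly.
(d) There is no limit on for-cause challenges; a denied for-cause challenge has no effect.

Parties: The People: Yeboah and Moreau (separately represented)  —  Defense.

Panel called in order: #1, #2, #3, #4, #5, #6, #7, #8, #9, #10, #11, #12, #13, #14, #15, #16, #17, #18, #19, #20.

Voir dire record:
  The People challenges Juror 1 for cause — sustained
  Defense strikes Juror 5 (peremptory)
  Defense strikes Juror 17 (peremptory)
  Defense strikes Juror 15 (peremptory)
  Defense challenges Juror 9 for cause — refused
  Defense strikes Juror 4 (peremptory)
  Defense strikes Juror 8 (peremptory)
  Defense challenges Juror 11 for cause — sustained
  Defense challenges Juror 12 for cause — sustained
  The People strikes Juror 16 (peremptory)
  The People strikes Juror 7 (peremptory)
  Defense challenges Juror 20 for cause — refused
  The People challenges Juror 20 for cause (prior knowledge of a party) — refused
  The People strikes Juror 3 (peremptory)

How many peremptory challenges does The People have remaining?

5

The People allotment: 5 base + 3 multi-party = 8.
The People peremptories used: #16, #7, #3 — 3 (for-cause on #1, #20 don't count).
Remaining: 8 − 3 = 5.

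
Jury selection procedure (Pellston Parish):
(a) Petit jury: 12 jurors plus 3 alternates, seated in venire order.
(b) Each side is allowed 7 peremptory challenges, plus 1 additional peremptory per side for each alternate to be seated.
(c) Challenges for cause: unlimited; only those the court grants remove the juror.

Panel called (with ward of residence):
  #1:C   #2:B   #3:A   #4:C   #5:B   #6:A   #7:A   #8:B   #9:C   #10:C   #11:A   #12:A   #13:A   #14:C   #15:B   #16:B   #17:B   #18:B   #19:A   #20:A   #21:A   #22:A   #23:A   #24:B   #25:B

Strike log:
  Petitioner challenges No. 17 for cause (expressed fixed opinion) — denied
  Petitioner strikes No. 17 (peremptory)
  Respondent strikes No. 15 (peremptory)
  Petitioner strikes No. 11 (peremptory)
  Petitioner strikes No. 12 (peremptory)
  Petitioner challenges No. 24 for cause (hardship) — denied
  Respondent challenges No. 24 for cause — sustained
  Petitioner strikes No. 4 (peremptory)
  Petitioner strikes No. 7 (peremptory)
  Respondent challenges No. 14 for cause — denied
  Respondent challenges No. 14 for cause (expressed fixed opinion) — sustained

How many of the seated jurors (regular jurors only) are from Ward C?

Removed: #4, #7, #11, #12, #14, #15, #17, #24.
Seated jurors 1–12: #1, #2, #3, #5, #6, #8, #9, #10, #13, #16, #18, #19 (alternates #20, #21, #22 not counted).
Of those, in Ward C: #1, #9, #10 → 3.

3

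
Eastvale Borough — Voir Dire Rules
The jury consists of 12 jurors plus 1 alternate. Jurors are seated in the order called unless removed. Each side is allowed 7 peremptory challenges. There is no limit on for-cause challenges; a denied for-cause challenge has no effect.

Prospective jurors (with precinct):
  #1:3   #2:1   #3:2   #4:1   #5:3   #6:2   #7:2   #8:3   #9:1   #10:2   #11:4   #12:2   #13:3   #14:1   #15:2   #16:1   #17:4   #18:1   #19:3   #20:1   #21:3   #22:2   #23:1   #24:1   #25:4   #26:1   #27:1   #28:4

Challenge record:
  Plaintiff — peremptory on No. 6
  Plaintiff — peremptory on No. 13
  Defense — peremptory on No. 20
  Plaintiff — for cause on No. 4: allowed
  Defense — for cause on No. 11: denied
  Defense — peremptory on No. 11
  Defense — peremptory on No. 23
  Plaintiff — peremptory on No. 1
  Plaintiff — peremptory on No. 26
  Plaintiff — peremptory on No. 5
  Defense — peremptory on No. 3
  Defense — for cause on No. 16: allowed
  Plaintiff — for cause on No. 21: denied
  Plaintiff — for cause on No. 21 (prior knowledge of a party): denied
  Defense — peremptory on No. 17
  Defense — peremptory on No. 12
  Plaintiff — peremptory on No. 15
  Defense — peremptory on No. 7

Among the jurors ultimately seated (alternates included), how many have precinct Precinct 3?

3

Removed: #1, #3, #4, #5, #6, #7, #11, #12, #13, #15, #16, #17, #20, #23, #26.
Seated (13 incl. alternates): #2, #8, #9, #10, #14, #18, #19, #21, #22, #24, #25, #27, #28.
Of those, in Precinct 3: #8, #19, #21 → 3.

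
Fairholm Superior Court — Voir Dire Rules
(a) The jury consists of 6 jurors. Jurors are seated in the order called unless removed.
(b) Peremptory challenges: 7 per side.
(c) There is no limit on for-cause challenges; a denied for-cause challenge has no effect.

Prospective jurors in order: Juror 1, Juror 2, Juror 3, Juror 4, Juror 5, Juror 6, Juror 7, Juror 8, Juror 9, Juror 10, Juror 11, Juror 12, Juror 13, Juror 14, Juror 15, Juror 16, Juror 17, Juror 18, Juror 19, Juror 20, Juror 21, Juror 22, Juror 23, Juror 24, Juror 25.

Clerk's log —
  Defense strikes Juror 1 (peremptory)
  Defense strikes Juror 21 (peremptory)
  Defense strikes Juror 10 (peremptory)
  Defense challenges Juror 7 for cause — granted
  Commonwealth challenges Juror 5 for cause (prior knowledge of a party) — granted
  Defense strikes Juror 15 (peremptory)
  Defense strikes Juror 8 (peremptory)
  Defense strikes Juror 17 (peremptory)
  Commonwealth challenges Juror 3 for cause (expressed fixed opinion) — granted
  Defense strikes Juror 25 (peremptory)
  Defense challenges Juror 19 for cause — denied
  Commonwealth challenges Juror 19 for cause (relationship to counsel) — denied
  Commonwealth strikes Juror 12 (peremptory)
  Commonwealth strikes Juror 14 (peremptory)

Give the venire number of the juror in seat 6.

13

Removed: #1, #3, #5, #7, #8, #10, #12, #14, #15, #17, #21, #25. (#19 stays — for-cause denied.)
Seating in order: seats 1–6 → #2, #4, #6, #9, #11, #13.
So seat 6 is #13.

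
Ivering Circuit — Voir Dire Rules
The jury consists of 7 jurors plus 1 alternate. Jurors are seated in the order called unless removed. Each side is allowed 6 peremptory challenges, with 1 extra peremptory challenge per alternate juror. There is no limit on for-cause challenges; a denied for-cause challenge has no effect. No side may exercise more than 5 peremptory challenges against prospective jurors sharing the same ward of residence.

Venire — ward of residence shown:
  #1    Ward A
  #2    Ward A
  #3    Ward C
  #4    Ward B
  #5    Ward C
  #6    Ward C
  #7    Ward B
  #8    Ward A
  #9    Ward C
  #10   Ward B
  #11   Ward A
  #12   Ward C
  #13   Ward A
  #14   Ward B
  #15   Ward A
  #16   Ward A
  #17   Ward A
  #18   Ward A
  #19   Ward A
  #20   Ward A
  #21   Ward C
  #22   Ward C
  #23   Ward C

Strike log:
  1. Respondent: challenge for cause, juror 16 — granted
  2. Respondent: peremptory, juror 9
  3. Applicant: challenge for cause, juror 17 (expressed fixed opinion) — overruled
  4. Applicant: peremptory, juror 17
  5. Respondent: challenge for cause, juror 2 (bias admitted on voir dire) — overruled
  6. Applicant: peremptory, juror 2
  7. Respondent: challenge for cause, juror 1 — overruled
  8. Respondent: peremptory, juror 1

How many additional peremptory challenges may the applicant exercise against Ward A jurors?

Applicant peremptories so far: #17, #2 — 2 of 7 used, 5 left overall.
Against Ward A: #17, #2 — 2 used; per-ward cap 5 leaves 3.
Binding limit: min(5, 3) = 3.

3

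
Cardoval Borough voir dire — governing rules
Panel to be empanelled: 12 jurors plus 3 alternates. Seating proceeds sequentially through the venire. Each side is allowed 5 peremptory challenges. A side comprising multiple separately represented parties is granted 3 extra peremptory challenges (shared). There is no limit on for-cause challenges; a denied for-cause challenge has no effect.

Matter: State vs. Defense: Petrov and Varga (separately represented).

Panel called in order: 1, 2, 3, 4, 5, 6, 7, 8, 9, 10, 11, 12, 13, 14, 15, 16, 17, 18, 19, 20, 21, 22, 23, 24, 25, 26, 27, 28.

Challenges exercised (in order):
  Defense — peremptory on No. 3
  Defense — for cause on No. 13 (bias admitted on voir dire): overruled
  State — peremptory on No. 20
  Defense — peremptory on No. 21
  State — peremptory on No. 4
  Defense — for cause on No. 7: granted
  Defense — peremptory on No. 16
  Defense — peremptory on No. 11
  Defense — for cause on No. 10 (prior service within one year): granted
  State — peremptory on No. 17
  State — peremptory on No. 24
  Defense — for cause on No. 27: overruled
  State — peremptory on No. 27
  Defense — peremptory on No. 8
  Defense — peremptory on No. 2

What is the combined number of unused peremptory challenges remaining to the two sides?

State allotment: 5. Defense allotment: 5 base + 3 multi-party = 8.
State peremptories used: #20, #4, #17, #24, #27 — 5.
Defense peremptories used: #3, #21, #16, #11, #8, #2 — 6 (for-cause on #13, #7, #10, #27 don't count).
Remaining: (5 − 5) + (8 − 6) = 2.

2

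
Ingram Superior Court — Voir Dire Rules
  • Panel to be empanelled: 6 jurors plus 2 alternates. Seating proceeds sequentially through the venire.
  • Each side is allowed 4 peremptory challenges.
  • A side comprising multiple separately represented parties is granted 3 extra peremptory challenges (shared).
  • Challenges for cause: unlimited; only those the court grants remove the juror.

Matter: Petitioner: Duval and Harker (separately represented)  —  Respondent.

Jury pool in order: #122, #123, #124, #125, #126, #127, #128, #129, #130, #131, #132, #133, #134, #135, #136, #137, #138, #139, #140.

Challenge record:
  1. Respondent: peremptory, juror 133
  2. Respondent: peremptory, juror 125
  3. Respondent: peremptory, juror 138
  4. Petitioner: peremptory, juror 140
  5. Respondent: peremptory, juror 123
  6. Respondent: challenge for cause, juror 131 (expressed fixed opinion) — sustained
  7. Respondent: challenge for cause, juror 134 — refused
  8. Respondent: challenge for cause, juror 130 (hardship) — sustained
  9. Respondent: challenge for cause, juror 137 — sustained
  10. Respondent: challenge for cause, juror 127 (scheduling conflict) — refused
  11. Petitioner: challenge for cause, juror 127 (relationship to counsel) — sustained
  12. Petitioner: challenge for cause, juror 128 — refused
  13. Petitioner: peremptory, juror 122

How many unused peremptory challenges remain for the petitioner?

5

Petitioner allotment: 4 base + 3 multi-party = 7.
Petitioner peremptories used: #140, #122 — 2 (for-cause on #127, #128 don't count).
Remaining: 7 − 2 = 5.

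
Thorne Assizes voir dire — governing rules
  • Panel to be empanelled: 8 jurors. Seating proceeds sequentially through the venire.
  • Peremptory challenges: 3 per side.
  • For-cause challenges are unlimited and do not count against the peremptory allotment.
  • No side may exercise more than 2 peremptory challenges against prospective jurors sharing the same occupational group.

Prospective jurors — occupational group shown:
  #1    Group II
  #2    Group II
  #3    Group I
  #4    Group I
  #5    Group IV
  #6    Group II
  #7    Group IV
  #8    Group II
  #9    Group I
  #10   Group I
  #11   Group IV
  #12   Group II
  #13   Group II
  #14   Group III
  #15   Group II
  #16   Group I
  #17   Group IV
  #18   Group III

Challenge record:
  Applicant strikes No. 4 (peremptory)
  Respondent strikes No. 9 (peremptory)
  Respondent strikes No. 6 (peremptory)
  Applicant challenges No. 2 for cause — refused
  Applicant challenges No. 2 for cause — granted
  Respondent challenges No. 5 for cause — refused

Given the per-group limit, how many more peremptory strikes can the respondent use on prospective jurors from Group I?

1

Respondent peremptories so far: #9, #6 — 2 of 3 used, 1 left overall.
Against Group I: #9 — 1 used; per-group cap 2 leaves 1.
Binding limit: min(1, 1) = 1.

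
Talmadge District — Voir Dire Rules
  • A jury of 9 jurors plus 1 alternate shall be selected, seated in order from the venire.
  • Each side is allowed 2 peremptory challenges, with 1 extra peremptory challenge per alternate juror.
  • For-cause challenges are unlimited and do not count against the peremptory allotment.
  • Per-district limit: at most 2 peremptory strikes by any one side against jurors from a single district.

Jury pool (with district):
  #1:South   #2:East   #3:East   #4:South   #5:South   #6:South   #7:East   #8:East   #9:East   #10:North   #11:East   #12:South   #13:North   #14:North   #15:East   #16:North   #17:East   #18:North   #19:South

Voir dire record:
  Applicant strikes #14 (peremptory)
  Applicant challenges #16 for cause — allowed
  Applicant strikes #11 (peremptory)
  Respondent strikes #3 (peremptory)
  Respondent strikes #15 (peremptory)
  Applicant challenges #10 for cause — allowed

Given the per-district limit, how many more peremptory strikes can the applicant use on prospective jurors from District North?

Applicant peremptories so far: #14, #11 — 2 of 3 used, 1 left overall.
Against District North: #14 — 1 used; per-district cap 2 leaves 1.
Binding limit: min(1, 1) = 1.

1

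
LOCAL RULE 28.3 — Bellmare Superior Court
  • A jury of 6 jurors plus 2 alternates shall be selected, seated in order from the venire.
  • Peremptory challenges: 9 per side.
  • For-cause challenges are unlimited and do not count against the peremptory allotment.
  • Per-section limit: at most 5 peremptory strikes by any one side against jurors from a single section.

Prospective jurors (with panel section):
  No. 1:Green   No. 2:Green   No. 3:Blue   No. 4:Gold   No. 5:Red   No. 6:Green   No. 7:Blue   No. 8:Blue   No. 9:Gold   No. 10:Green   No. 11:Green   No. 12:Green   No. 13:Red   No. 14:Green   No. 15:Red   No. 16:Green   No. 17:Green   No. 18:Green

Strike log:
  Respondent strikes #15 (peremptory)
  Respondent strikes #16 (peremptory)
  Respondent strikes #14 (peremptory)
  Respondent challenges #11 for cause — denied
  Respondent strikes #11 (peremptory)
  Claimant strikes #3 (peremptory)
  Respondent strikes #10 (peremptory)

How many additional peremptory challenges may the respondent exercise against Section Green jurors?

Respondent peremptories so far: #15, #16, #14, #11, #10 — 5 of 9 used, 4 left overall.
Against Section Green: #16, #14, #11, #10 — 4 used; per-section cap 5 leaves 1.
Binding limit: min(4, 1) = 1.

1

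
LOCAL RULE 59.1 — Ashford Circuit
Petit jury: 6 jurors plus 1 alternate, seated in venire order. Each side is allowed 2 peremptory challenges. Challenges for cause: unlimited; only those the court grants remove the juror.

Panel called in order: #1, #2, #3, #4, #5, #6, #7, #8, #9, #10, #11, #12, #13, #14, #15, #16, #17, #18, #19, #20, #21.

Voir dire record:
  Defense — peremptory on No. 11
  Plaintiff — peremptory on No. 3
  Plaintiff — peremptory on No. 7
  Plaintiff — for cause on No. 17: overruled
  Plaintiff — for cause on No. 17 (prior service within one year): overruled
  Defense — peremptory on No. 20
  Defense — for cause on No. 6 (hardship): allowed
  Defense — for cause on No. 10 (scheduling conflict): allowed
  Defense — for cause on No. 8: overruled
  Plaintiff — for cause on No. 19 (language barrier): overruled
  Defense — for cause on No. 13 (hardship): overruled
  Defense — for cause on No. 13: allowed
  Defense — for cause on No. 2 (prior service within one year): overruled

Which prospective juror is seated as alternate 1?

Removed: #3, #6, #7, #10, #11, #13, #20. (#2, #8, #17, #19 stay — for-cause denied.)
Filling seats in venire order through position 7: #1, #2, #4, #5, #8, #9, #12.
So alternate 1 is #12.

12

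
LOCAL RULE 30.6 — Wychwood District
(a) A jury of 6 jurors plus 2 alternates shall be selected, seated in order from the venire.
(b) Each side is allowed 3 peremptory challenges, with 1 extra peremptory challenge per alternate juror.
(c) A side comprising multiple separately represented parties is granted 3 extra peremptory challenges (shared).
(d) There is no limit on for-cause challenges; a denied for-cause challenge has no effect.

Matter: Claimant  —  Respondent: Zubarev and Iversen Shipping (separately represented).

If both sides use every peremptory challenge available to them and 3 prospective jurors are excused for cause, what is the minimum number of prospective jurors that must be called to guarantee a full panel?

24

Seats to fill: 6 + 2 alternates = 8.
Peremptories — Claimant: 3 + 1×2 = 5; Respondent: 3 + 1×2 + 3 = 8; total 13.
For-cause removals: 3.
Minimum venire: 8 + 13 + 3 = 24.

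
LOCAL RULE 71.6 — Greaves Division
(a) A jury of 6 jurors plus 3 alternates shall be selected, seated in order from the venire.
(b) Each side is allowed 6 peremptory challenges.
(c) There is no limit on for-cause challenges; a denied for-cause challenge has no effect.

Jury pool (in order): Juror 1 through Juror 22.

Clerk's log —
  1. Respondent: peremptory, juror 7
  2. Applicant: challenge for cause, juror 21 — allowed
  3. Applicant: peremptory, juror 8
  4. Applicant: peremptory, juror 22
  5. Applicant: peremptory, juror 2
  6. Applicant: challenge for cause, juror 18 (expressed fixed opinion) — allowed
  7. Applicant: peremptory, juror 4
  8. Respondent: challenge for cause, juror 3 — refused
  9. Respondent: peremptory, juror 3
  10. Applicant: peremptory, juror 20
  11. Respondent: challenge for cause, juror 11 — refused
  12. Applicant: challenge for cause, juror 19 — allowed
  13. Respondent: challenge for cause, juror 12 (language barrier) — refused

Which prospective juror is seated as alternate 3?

Removed: #2, #3, #4, #7, #8, #18, #19, #20, #21, #22. (#11, #12 stay — for-cause denied.)
Filling seats in venire order through position 9: #1, #5, #6, #9, #10, #11, #12, #13, #14.
So alternate 3 is #14.

14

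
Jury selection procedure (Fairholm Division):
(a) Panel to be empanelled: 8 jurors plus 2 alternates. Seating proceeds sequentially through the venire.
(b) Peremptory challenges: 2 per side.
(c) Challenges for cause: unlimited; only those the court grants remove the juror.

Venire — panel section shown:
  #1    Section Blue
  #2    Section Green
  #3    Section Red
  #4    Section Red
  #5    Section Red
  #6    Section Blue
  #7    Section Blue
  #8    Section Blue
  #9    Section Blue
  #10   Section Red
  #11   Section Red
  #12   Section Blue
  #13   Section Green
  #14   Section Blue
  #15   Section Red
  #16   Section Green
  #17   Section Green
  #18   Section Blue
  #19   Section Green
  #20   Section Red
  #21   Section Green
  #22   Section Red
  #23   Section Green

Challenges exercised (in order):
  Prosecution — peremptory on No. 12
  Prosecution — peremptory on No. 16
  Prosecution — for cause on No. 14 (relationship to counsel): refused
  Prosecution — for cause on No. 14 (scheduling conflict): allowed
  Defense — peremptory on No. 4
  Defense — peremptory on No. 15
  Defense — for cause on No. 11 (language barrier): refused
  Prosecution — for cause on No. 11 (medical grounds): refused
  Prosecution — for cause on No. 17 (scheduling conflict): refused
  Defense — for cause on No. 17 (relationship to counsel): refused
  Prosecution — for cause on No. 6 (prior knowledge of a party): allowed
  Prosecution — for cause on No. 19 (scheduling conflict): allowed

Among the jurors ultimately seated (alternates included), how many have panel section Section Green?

Removed: #4, #6, #12, #14, #15, #16, #19.
Seated (10 incl. alternates): #1, #2, #3, #5, #7, #8, #9, #10, #11, #13.
Of those, in Section Green: #2, #13 → 2.

2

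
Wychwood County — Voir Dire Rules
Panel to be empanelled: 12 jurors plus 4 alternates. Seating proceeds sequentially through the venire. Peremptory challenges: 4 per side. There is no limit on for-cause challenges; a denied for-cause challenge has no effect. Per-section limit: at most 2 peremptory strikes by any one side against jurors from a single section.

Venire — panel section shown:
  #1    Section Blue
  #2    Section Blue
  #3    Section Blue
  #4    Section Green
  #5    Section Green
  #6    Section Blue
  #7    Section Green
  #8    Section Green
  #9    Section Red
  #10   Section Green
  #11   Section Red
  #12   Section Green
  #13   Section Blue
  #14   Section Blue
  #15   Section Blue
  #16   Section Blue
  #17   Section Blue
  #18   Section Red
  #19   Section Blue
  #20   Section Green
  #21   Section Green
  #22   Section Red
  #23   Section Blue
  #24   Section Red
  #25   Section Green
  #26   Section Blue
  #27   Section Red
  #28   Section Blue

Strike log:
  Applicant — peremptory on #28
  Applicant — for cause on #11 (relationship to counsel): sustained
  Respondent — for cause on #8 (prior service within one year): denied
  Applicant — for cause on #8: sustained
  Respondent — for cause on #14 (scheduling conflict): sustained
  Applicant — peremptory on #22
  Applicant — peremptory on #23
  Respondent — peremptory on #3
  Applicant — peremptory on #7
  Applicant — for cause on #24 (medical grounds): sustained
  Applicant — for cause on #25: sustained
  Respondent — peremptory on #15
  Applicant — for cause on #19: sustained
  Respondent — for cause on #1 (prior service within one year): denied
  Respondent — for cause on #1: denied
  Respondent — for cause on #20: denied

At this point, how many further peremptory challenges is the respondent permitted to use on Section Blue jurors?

Respondent peremptories so far: #3, #15 — 2 of 4 used, 2 left overall.
Against Section Blue: #3, #15 — 2 used; per-section cap 2 leaves 0.
Binding limit: min(2, 0) = 0.

0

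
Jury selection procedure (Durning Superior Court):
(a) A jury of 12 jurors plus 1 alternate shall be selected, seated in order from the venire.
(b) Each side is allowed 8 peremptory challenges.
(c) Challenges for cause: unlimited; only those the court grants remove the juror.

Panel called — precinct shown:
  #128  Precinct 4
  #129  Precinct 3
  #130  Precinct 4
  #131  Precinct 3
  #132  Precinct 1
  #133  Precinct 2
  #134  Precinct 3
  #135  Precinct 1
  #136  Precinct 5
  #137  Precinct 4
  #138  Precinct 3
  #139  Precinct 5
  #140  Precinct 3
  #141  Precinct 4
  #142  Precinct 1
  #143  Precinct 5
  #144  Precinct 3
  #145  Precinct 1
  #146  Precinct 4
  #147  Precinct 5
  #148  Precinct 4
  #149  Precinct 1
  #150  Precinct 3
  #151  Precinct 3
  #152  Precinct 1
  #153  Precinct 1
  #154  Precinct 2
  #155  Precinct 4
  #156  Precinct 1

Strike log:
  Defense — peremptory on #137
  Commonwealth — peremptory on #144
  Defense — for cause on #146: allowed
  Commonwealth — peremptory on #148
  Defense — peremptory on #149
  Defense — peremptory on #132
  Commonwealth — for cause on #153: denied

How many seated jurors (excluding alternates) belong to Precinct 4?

3

Removed: #132, #137, #144, #146, #148, #149.
Seated jurors 1–12: #128, #129, #130, #131, #133, #134, #135, #136, #138, #139, #140, #141 (alternates #142 not counted).
Of those, in Precinct 4: #128, #130, #141 → 3.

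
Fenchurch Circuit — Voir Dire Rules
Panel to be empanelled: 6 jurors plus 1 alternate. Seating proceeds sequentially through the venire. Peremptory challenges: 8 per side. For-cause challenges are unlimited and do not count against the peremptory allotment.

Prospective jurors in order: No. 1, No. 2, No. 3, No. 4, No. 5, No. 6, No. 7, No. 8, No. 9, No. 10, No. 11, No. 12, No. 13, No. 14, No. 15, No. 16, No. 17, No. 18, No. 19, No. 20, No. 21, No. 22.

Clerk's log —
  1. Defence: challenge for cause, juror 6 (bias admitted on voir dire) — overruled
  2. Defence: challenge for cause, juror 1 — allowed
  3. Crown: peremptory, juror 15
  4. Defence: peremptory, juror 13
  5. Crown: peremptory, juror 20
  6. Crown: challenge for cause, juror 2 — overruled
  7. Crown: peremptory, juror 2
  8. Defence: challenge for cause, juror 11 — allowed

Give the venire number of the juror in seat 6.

8

Removed: #1, #2, #11, #13, #15, #20. (#6 stays — for-cause denied.)
Seating in order: seats 1–6 → #3, #4, #5, #6, #7, #8; alternates → #9.
So seat 6 is #8.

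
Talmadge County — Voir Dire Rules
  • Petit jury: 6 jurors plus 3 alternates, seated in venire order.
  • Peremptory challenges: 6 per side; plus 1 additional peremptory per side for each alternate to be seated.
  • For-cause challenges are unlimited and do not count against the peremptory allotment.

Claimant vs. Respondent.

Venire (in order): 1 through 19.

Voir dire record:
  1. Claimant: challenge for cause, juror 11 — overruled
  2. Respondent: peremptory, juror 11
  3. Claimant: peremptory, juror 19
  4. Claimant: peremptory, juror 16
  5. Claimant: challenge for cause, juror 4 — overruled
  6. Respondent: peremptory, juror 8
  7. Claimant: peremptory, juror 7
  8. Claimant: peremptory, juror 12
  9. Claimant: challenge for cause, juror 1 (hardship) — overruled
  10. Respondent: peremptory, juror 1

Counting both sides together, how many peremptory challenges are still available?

Claimant allotment: 6 base + 1 × 3 alternates = 9. Respondent allotment: 6 base + 1 × 3 alternates = 9.
Claimant peremptories used: #19, #16, #7, #12 — 4 (for-cause on #11, #4, #1 don't count).
Respondent peremptories used: #11, #8, #1 — 3.
Remaining: (9 − 4) + (9 − 3) = 11.

11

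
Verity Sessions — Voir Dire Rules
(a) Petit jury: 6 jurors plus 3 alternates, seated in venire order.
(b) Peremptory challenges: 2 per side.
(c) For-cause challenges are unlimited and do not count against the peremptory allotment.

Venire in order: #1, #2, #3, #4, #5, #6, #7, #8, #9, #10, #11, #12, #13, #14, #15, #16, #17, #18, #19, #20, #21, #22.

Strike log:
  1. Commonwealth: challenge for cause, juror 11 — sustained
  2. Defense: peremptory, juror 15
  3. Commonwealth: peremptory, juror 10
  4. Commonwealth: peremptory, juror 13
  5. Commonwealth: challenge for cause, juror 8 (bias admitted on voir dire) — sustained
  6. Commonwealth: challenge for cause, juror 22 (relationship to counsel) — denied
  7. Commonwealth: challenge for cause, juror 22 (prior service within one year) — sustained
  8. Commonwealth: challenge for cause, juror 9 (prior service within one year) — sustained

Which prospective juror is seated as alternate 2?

Removed: #8, #9, #10, #11, #13, #15, #22.
Seating in order: seats 1–6 → #1, #2, #3, #4, #5, #6; alternates → #7, #12, #14.
So alternate 2 is #12.

12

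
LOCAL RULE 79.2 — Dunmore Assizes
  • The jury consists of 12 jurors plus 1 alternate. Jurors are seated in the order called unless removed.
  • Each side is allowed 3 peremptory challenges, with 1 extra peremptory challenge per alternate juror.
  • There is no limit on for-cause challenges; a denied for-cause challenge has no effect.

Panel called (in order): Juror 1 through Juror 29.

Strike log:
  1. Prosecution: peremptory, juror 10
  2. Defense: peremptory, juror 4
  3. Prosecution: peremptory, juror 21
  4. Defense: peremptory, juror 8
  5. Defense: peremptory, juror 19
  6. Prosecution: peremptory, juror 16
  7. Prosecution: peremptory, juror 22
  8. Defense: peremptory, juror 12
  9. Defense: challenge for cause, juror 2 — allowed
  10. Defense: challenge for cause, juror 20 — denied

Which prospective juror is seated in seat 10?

15

Removed: #2, #4, #8, #10, #12, #16, #19, #21, #22. (#20 stays — for-cause denied.)
Seating in order: seats 1–12 → #1, #3, #5, #6, #7, #9, #11, #13, #14, #15, #17, #18; alternates → #20.
So seat 10 is #15.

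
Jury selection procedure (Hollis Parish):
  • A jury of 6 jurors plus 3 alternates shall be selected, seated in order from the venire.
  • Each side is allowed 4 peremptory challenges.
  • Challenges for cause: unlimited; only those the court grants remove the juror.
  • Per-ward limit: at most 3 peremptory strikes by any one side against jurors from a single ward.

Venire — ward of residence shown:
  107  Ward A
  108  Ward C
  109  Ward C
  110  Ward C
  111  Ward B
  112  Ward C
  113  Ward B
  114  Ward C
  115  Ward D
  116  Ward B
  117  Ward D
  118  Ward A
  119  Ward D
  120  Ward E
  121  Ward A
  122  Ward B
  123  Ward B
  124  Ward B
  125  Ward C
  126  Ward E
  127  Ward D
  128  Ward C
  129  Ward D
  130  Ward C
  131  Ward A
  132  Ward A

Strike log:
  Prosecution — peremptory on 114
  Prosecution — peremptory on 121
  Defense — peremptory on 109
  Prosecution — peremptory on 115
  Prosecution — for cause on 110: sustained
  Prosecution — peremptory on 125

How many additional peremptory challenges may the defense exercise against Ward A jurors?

3

Defense peremptories so far: #109 — 1 of 4 used, 3 left overall.
Against Ward A: none yet — per-ward cap 3 leaves 3.
Binding limit: min(3, 3) = 3.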